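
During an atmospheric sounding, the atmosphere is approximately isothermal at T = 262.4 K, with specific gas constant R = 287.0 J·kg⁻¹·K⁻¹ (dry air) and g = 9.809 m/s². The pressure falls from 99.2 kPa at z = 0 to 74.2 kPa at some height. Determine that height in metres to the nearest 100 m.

Scale height: H = RT/g = 287.0 × 262.4 / 9.809 = 7677.5 m.
Invert the barometric formula: z = H ln(P₀/P).
P₀/P = 99.2/74.2 = 1.3369; ln(1.3369) = 0.29035.
z = 7677.5 × 0.29035 = 2229.2 m.

z ≈ 2200 m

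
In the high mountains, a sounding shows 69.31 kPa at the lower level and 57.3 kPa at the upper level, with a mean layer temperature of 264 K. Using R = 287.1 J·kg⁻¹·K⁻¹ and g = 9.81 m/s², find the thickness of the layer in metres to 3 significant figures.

Hypsometric equation: Δz = (R T̄/g) ln(P₁/P₂).
R T̄/g = 287.1 × 264 / 9.81 = 7726.2 m.
ln(69.31/57.3) = ln(1.2096) = 0.19029.
Δz = 7726.2 × 0.19029 = 1470.2 m.

Δz ≈ 1470 m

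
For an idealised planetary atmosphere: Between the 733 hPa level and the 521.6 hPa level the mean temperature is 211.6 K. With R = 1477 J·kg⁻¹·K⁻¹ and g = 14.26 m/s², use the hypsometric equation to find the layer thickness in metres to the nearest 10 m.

Hypsometric equation: Δz = (R T̄/g) ln(P₁/P₂).
R T̄/g = 1477 × 211.6 / 14.26 = 21917 m.
ln(733/521.6) = ln(1.4053) = 0.34025.
Δz = 21917 × 0.34025 = 7457.3 m.

Δz ≈ 7460 m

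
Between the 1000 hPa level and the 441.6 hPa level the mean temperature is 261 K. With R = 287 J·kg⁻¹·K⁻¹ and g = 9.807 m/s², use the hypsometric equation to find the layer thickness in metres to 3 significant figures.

Hypsometric equation: Δz = (R T̄/g) ln(P₁/P₂).
R T̄/g = 287 × 261 / 9.807 = 7638.1 m.
ln(1000/441.6) = ln(2.2645) = 0.81735.
Δz = 7638.1 × 0.81735 = 6243.0 m.

Δz ≈ 6240 m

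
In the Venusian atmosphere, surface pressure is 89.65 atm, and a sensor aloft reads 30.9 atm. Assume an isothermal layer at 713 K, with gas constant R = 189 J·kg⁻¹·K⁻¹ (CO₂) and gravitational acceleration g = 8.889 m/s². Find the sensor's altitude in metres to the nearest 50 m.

Scale height: H = RT/g = 189 × 713 / 8.889 = 15160 m.
Invert the barometric formula: z = H ln(P₀/P).
P₀/P = 89.65/30.9 = 2.9013; ln(2.9013) = 1.0652.
z = 15160 × 1.0652 = 16148 m.

z ≈ 16150 m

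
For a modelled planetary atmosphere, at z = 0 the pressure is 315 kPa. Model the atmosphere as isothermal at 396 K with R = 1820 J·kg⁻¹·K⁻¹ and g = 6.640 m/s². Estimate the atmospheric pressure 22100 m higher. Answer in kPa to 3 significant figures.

P ≈ 257 kPa

Scale height: H = RT/g = 1820 × 396 / 6.640 = 108540 m.
Barometric formula: P = P₀ exp(−z/H).
z/H = 22100/108540 = 0.20361; exp(−0.20361) = 0.81578.
P = 315 × 0.81578 = 256.97 kPa.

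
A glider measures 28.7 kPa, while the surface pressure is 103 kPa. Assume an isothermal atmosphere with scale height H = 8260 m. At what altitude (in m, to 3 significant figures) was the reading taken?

z ≈ 10600 m

Invert the barometric formula: z = H ln(P₀/P).
P₀/P = 103/28.7 = 3.5889; ln(3.5889) = 1.2778.
z = 8260.0 × 1.2778 = 10555 m.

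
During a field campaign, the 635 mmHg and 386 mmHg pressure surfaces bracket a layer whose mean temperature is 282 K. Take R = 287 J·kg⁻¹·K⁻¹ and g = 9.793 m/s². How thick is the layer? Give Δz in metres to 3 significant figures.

Δz ≈ 4110 m

Hypsometric equation: Δz = (R T̄/g) ln(P₁/P₂).
R T̄/g = 287 × 282 / 9.793 = 8264.5 m.
ln(635/386) = ln(1.6451) = 0.49780.
Δz = 8264.5 × 0.49780 = 4114.1 m.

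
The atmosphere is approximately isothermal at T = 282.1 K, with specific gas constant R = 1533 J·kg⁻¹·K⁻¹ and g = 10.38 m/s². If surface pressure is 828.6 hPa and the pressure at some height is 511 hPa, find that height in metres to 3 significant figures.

z ≈ 20100 m

Scale height: H = RT/g = 1533 × 282.1 / 10.38 = 41663 m.
Invert the barometric formula: z = H ln(P₀/P).
P₀/P = 828.6/511 = 1.6215; ln(1.6215) = 0.48335.
z = 41663 × 0.48335 = 20138 m.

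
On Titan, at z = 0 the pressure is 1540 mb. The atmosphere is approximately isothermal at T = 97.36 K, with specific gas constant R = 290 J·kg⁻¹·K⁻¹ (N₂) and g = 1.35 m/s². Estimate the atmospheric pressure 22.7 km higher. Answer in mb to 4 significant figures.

P ≈ 520.2 mb

Scale height: H = RT/g = 290 × 97.36 / 1.35 = 20914 m.
Barometric formula: P = P₀ exp(−z/H).
z/H = 22700/20914 = 1.0854; exp(−1.0854) = 0.33777.
P = 1540 × 0.33777 = 520.17 mb.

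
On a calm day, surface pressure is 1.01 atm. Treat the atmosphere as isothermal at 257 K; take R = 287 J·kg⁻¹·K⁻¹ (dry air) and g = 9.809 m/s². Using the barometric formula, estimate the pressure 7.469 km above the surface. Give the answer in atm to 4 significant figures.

Scale height: H = RT/g = 287 × 257 / 9.809 = 7519.5 m.
Barometric formula: P = P₀ exp(−z/H).
z/H = 7469.0/7519.5 = 0.99328; exp(−0.99328) = 0.37036.
P = 1.01 × 0.37036 = 0.37406 atm.

P ≈ 0.3741 atm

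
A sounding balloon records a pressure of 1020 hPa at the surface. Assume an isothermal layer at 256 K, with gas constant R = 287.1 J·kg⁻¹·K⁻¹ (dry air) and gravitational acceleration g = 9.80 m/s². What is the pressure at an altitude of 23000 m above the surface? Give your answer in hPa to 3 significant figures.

P ≈ 47.5 hPa

Scale height: H = RT/g = 287.1 × 256 / 9.80 = 7499.8 m.
Barometric formula: P = P₀ exp(−z/H).
z/H = 23000/7499.8 = 3.0667; exp(−3.0667) = 0.046575.
P = 1020 × 0.046575 = 47.506 hPa.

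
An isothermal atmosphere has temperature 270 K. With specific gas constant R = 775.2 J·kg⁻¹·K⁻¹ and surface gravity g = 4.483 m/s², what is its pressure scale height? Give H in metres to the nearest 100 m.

The scale height of an isothermal atmosphere is H = RT/g.
H = 775.2 × 270 / 4.483 = 209300/4.483 = 46687 m.

H ≈ 46700 m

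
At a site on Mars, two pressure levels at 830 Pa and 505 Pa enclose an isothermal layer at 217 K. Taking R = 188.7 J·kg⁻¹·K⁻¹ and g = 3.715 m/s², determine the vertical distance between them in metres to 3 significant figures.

Δz ≈ 5480 m

Hypsometric equation: Δz = (R T̄/g) ln(P₁/P₂).
R T̄/g = 188.7 × 217 / 3.715 = 11022 m.
ln(830/505) = ln(1.6436) = 0.49689.
Δz = 11022 × 0.49689 = 5476.7 m.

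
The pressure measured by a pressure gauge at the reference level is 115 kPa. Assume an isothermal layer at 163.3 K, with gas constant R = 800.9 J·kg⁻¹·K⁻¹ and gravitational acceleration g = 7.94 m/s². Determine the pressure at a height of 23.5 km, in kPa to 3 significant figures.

Scale height: H = RT/g = 800.9 × 163.3 / 7.94 = 16472 m.
Barometric formula: P = P₀ exp(−z/H).
z/H = 23500/16472 = 1.4267; exp(−1.4267) = 0.24010.
P = 115 × 0.24010 = 27.611 kPa.

P ≈ 27.6 kPa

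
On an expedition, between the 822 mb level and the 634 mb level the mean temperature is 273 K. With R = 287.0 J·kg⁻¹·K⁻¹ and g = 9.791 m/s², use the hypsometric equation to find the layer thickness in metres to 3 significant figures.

Hypsometric equation: Δz = (R T̄/g) ln(P₁/P₂).
R T̄/g = 287.0 × 273 / 9.791 = 8002.3 m.
ln(822/634) = ln(1.2965) = 0.25967.
Δz = 8002.3 × 0.25967 = 2078.0 m.

Δz ≈ 2080 m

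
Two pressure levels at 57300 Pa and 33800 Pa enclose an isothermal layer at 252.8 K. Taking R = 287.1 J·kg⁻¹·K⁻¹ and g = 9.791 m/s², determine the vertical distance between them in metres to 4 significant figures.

Δz ≈ 3913 m

Hypsometric equation: Δz = (R T̄/g) ln(P₁/P₂).
R T̄/g = 287.1 × 252.8 / 9.791 = 7412.8 m.
ln(57300/33800) = ln(1.6953) = 0.52786.
Δz = 7412.8 × 0.52786 = 3912.9 m.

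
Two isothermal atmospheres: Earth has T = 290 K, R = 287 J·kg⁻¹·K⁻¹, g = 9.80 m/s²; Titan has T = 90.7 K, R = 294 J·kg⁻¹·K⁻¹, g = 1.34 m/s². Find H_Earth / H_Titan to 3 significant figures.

H = RT/g for each body.
H_Earth = 287 × 290 / 9.80 = 8492.9 m.
H_Titan = 294 × 90.7 / 1.34 = 19900 m.
H_Earth/H_Titan = 8492.9/19900 = 0.42678.

H_Earth/H_Titan ≈ 0.427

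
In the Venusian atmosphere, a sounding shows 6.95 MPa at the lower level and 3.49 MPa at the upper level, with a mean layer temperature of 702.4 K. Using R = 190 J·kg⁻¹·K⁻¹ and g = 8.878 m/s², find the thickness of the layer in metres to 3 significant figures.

Hypsometric equation: Δz = (R T̄/g) ln(P₁/P₂).
R T̄/g = 190 × 702.4 / 8.878 = 15032 m.
ln(6.95/3.49) = ln(1.9914) = 0.68884.
Δz = 15032 × 0.68884 = 10355 m.

Δz ≈ 10400 m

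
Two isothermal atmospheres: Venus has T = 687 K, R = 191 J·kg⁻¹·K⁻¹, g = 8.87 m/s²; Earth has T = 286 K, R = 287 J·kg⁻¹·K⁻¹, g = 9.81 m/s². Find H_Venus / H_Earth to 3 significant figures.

H = RT/g for each body.
H_Venus = 191 × 687 / 8.87 = 14793 m.
H_Earth = 287 × 286 / 9.81 = 8367.2 m.
H_Venus/H_Earth = 14793/8367.2 = 1.7680.

H_Venus/H_Earth ≈ 1.77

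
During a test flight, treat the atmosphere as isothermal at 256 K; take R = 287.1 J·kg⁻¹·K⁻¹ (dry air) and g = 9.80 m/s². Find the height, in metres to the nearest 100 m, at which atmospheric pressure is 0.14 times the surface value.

Scale height: H = RT/g = 287.1 × 256 / 9.80 = 7499.8 m.
Set P/P₀ = exp(−z/H) = 0.14, so z = −H ln(0.14).
−ln(0.14) = 1.9661; z = 7499.8 × 1.9661 = 14745 m.

z ≈ 14700 m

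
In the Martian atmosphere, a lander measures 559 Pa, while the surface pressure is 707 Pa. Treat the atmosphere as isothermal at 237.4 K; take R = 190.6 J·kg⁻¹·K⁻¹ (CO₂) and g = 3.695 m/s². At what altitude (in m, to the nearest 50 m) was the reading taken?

z ≈ 2900 m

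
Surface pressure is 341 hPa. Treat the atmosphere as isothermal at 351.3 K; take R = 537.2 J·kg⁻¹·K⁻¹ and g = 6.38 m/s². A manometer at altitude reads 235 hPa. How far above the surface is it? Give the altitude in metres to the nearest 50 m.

z ≈ 11000 m

Scale height: H = RT/g = 537.2 × 351.3 / 6.38 = 29580 m.
Invert the barometric formula: z = H ln(P₀/P).
P₀/P = 341/235 = 1.4511; ln(1.4511) = 0.37232.
z = 29580 × 0.37232 = 11013 m.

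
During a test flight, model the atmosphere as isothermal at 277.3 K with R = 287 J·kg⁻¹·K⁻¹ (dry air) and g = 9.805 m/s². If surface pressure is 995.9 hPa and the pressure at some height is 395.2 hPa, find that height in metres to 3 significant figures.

Scale height: H = RT/g = 287 × 277.3 / 9.805 = 8116.8 m.
Invert the barometric formula: z = H ln(P₀/P).
P₀/P = 995.9/395.2 = 2.5200; ln(2.5200) = 0.92426.
z = 8116.8 × 0.92426 = 7502.0 m.

z ≈ 7500 m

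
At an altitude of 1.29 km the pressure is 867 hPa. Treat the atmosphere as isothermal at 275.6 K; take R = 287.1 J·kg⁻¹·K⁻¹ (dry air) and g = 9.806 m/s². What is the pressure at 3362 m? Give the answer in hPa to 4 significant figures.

P ≈ 670.7 hPa

Scale height: H = RT/g = 287.1 × 275.6 / 9.806 = 8069.0 m.
Between two levels, P₂ = P₁ exp(−Δz/H) with Δz = z₂ − z₁.
Δz = 3362.0 − 1290.0 = 2072.0 m; Δz/H = 2072.0/8069.0 = 0.25679.
P₂ = 867 × exp(−0.25679) = 867 × 0.77353 = 670.65 hPa.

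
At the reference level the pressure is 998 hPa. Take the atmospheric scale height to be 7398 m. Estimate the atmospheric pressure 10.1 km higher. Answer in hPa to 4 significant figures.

Barometric formula: P = P₀ exp(−z/H).
z/H = 10100/7398.0 = 1.3652; exp(−1.3652) = 0.25533.
P = 998 × 0.25533 = 254.82 hPa.

P ≈ 254.8 hPa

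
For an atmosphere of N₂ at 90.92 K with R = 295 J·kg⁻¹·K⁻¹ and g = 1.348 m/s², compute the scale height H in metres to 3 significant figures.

The scale height of an isothermal atmosphere is H = RT/g.
H = 295 × 90.92 / 1.348 = 26821/1.348 = 19897 m.

H ≈ 19900 m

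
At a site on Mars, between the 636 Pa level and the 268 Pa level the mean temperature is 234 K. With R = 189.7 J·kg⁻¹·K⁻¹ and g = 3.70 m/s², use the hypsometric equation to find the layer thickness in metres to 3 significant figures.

Δz ≈ 10400 m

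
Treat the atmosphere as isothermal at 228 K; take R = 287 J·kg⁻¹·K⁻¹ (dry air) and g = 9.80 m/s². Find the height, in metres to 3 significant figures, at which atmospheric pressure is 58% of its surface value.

z ≈ 3640 m

Scale height: H = RT/g = 287 × 228 / 9.80 = 6677.1 m.
Set P/P₀ = exp(−z/H) = 0.58, so z = −H ln(0.58).
−ln(0.58) = 0.54473; z = 6677.1 × 0.54473 = 3637.2 m.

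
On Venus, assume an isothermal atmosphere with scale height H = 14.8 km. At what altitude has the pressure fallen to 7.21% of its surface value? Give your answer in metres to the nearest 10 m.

Set P/P₀ = exp(−z/H) = 0.0721, so z = −H ln(0.0721).
−ln(0.0721) = 2.6297; z = 14800 × 2.6297 = 38920 m.

z ≈ 38920 m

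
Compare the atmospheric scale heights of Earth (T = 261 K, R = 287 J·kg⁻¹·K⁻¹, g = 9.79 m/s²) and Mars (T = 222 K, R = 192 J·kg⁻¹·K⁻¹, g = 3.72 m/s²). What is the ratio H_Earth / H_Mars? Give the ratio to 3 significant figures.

H_Earth/H_Mars ≈ 0.668

H = RT/g for each body.
H_Earth = 287 × 261 / 9.79 = 7651.4 m.
H_Mars = 192 × 222 / 3.72 = 11458 m.
H_Earth/H_Mars = 7651.4/11458 = 0.66778.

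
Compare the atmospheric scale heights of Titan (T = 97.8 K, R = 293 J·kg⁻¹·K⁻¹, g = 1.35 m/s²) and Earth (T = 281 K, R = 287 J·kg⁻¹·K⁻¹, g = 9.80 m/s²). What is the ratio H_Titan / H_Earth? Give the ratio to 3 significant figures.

H_Titan/H_Earth ≈ 2.58

H = RT/g for each body.
H_Titan = 293 × 97.8 / 1.35 = 21226 m.
H_Earth = 287 × 281 / 9.80 = 8229.3 m.
H_Titan/H_Earth = 21226/8229.3 = 2.5793.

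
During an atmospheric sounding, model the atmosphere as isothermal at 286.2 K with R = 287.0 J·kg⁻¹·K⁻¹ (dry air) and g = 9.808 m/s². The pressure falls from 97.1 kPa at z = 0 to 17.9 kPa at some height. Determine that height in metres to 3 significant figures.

z ≈ 14200 m

Scale height: H = RT/g = 287.0 × 286.2 / 9.808 = 8374.7 m.
Invert the barometric formula: z = H ln(P₀/P).
P₀/P = 97.1/17.9 = 5.4246; ln(5.4246) = 1.6909.
z = 8374.7 × 1.6909 = 14161 m.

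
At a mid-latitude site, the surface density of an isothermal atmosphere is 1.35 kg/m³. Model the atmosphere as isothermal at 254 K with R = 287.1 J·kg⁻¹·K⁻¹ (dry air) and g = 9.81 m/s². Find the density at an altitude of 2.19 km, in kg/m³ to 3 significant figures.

Scale height: H = RT/g = 287.1 × 254 / 9.81 = 7433.6 m.
In an isothermal atmosphere, density decays like pressure: ρ = ρ₀ exp(−z/H).
z/H = 2190.0/7433.6 = 0.29461; exp(−0.29461) = 0.74482.
ρ = 1.35 × 0.74482 = 1.0055 kg/m³.

ρ ≈ 1.01 kg/m³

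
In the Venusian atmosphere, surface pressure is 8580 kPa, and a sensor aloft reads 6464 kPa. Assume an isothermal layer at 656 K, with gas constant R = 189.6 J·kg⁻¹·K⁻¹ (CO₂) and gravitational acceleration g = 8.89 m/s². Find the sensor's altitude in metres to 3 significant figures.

z ≈ 3960 m

Scale height: H = RT/g = 189.6 × 656 / 8.89 = 13991 m.
Invert the barometric formula: z = H ln(P₀/P).
P₀/P = 8580/6464 = 1.3274; ln(1.3274) = 0.28322.
z = 13991 × 0.28322 = 3962.5 m.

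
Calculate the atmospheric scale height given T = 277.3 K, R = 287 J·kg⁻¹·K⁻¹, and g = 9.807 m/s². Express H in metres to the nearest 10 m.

The scale height of an isothermal atmosphere is H = RT/g.
H = 287 × 277.3 / 9.807 = 79585/9.807 = 8115.1 m.

H ≈ 8120 m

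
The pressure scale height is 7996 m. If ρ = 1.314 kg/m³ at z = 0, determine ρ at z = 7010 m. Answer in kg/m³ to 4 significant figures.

ρ ≈ 0.5468 kg/m³

In an isothermal atmosphere, density decays like pressure: ρ = ρ₀ exp(−z/H).
z/H = 7010.0/7996.0 = 0.87669; exp(−0.87669) = 0.41616.
ρ = 1.314 × 0.41616 = 0.54683 kg/m³.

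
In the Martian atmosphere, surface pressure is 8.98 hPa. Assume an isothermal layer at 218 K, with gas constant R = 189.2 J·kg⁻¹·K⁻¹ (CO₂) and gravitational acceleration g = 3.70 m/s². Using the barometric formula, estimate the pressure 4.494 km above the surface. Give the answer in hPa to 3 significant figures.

P ≈ 6.00 hPa

Scale height: H = RT/g = 189.2 × 218 / 3.70 = 11147 m.
Barometric formula: P = P₀ exp(−z/H).
z/H = 4494.0/11147 = 0.40316; exp(−0.40316) = 0.66821.
P = 8.98 × 0.66821 = 6.0005 hPa.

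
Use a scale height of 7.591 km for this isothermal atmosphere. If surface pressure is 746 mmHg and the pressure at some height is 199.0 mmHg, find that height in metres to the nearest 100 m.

z ≈ 10000 m

Invert the barometric formula: z = H ln(P₀/P).
P₀/P = 746/199.0 = 3.7487; ln(3.7487) = 1.3214.
z = 7591.0 × 1.3214 = 10031 m.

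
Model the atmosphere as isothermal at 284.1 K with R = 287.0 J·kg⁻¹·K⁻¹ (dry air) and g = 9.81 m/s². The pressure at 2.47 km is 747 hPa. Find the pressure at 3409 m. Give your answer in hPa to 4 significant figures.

P ≈ 667.2 hPa

Scale height: H = RT/g = 287.0 × 284.1 / 9.81 = 8311.6 m.
Between two levels, P₂ = P₁ exp(−Δz/H) with Δz = z₂ − z₁.
Δz = 3409.0 − 2470.0 = 939.00 m; Δz/H = 939.00/8311.6 = 0.11297.
P₂ = 747 × exp(−0.11297) = 747 × 0.89318 = 667.21 hPa.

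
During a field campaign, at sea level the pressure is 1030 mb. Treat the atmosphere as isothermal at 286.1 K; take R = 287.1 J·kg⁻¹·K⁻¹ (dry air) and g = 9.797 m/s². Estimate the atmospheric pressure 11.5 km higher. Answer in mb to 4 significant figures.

P ≈ 261.3 mb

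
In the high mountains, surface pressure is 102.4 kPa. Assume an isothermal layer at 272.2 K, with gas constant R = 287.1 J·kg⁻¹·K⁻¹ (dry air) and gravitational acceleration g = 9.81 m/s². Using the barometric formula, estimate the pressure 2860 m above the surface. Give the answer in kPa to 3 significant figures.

Scale height: H = RT/g = 287.1 × 272.2 / 9.81 = 7966.2 m.
Barometric formula: P = P₀ exp(−z/H).
z/H = 2860.0/7966.2 = 0.35902; exp(−0.35902) = 0.69836.
P = 102.4 × 0.69836 = 71.512 kPa.

P ≈ 71.5 kPa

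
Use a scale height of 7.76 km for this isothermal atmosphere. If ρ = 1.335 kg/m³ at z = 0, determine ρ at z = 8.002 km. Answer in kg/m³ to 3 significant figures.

ρ ≈ 0.476 kg/m³

In an isothermal atmosphere, density decays like pressure: ρ = ρ₀ exp(−z/H).
z/H = 8002.0/7760.0 = 1.0312; exp(−1.0312) = 0.35658.
ρ = 1.335 × 0.35658 = 0.47603 kg/m³.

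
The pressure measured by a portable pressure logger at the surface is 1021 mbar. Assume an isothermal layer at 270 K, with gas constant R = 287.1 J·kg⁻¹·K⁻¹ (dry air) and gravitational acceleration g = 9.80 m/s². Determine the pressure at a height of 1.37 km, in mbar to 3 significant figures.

Scale height: H = RT/g = 287.1 × 270 / 9.80 = 7909.9 m.
Barometric formula: P = P₀ exp(−z/H).
z/H = 1370.0/7909.9 = 0.17320; exp(−0.17320) = 0.84097.
P = 1021 × 0.84097 = 858.63 mbar.

P ≈ 859 mbar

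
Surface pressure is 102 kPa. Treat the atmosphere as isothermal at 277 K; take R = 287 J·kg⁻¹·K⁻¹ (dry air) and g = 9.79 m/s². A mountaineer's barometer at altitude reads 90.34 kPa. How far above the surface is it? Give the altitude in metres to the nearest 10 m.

Scale height: H = RT/g = 287 × 277 / 9.79 = 8120.4 m.
Invert the barometric formula: z = H ln(P₀/P).
P₀/P = 102/90.34 = 1.1291; ln(1.1291) = 0.12142.
z = 8120.4 × 0.12142 = 985.98 m.

z ≈ 990 m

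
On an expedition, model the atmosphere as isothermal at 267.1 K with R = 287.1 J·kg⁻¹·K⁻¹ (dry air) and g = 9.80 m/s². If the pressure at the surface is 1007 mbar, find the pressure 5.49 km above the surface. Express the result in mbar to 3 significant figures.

Scale height: H = RT/g = 287.1 × 267.1 / 9.80 = 7824.9 m.
Barometric formula: P = P₀ exp(−z/H).
z/H = 5490.0/7824.9 = 0.70161; exp(−0.70161) = 0.49579.
P = 1007 × 0.49579 = 499.26 mbar.

P ≈ 499 mbar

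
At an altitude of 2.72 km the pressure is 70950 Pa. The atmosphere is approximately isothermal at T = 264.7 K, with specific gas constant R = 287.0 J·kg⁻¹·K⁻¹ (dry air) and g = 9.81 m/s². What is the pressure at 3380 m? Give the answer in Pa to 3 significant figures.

Scale height: H = RT/g = 287.0 × 264.7 / 9.81 = 7744.0 m.
Between two levels, P₂ = P₁ exp(−Δz/H) with Δz = z₂ − z₁.
Δz = 3380.0 − 2720.0 = 660.00 m; Δz/H = 660.00/7744.0 = 0.085227.
P₂ = 70950 × exp(−0.085227) = 70950 × 0.91830 = 65153 Pa.

P ≈ 65200 Pa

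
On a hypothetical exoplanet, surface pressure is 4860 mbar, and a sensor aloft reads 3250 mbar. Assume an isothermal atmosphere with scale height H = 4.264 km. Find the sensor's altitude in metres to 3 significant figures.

z ≈ 1720 m

Invert the barometric formula: z = H ln(P₀/P).
P₀/P = 4860/3250 = 1.4954; ln(1.4954) = 0.40239.
z = 4264.0 × 0.40239 = 1715.8 m.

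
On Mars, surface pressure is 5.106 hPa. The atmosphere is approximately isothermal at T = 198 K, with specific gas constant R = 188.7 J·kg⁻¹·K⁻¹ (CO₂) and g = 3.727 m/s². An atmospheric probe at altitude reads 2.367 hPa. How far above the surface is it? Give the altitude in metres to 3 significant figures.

z ≈ 7710 m

Scale height: H = RT/g = 188.7 × 198 / 3.727 = 10025 m.
Invert the barometric formula: z = H ln(P₀/P).
P₀/P = 5.106/2.367 = 2.1572; ln(2.1572) = 0.76881.
z = 10025 × 0.76881 = 7707.3 m.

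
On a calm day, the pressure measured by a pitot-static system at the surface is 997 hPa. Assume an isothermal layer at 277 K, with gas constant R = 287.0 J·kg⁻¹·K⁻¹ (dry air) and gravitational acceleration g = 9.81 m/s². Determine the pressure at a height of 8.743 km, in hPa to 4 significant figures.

Scale height: H = RT/g = 287.0 × 277 / 9.81 = 8103.9 m.
Barometric formula: P = P₀ exp(−z/H).
z/H = 8743.0/8103.9 = 1.0789; exp(−1.0789) = 0.33997.
P = 997 × 0.33997 = 338.95 hPa.

P ≈ 339.0 hPa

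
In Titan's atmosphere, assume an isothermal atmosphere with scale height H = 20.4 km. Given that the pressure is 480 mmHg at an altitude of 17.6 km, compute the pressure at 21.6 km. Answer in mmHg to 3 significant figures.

P ≈ 395 mmHg

Between two levels, P₂ = P₁ exp(−Δz/H) with Δz = z₂ − z₁.
Δz = 21600 − 17600 = 4000.0 m; Δz/H = 4000.0/20400 = 0.19608.
P₂ = 480 × exp(−0.19608) = 480 × 0.82195 = 394.54 mmHg.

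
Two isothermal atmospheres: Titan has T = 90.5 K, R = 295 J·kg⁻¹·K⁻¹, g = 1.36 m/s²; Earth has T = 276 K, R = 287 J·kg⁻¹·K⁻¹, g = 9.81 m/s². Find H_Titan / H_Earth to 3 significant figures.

H = RT/g for each body.
H_Titan = 295 × 90.5 / 1.36 = 19631 m.
H_Earth = 287 × 276 / 9.81 = 8074.6 m.
H_Titan/H_Earth = 19631/8074.6 = 2.4312.

H_Titan/H_Earth ≈ 2.43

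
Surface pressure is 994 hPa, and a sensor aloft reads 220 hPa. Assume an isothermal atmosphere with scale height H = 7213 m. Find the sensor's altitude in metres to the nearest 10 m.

Invert the barometric formula: z = H ln(P₀/P).
P₀/P = 994/220 = 4.5182; ln(4.5182) = 1.5081.
z = 7213.0 × 1.5081 = 10878 m.

z ≈ 10880 m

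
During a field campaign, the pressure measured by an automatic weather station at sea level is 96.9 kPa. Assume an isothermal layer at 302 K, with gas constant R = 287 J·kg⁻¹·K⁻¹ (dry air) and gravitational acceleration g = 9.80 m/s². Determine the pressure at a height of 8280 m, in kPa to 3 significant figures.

P ≈ 38.0 kPa

Scale height: H = RT/g = 287 × 302 / 9.80 = 8844.3 m.
Barometric formula: P = P₀ exp(−z/H).
z/H = 8280.0/8844.3 = 0.93620; exp(−0.93620) = 0.39212.
P = 96.9 × 0.39212 = 37.996 kPa.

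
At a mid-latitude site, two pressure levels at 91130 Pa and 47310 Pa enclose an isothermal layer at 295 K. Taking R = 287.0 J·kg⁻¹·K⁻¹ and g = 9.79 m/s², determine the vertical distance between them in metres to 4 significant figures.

Hypsometric equation: Δz = (R T̄/g) ln(P₁/P₂).
R T̄/g = 287.0 × 295 / 9.79 = 8648.1 m.
ln(91130/47310) = ln(1.9262) = 0.65555.
Δz = 8648.1 × 0.65555 = 5669.3 m.

Δz ≈ 5669 m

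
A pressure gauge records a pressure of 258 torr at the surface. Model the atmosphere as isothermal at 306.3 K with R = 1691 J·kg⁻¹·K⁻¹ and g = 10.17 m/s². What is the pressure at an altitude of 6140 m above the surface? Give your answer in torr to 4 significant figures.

Scale height: H = RT/g = 1691 × 306.3 / 10.17 = 50930 m.
Barometric formula: P = P₀ exp(−z/H).
z/H = 6140.0/50930 = 0.12056; exp(−0.12056) = 0.88642.
P = 258 × 0.88642 = 228.70 torr.

P ≈ 228.7 torr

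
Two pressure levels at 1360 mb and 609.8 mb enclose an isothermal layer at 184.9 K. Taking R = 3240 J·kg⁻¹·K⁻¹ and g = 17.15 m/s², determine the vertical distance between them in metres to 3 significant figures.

Δz ≈ 28000 m

Hypsometric equation: Δz = (R T̄/g) ln(P₁/P₂).
R T̄/g = 3240 × 184.9 / 17.15 = 34932 m.
ln(1360/609.8) = ln(2.2302) = 0.80209.
Δz = 34932 × 0.80209 = 28019 m.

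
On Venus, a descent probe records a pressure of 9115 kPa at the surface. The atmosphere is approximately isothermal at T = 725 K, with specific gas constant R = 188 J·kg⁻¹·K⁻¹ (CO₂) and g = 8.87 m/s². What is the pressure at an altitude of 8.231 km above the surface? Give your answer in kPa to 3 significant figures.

Scale height: H = RT/g = 188 × 725 / 8.87 = 15366 m.
Barometric formula: P = P₀ exp(−z/H).
z/H = 8231.0/15366 = 0.53566; exp(−0.53566) = 0.58528.
P = 9115 × 0.58528 = 5334.8 kPa.

P ≈ 5330 kPa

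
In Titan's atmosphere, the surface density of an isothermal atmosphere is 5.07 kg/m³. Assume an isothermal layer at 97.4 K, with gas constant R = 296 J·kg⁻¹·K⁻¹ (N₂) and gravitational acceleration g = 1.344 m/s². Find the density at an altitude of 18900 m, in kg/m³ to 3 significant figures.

Scale height: H = RT/g = 296 × 97.4 / 1.344 = 21451 m.
In an isothermal atmosphere, density decays like pressure: ρ = ρ₀ exp(−z/H).
z/H = 18900/21451 = 0.88108; exp(−0.88108) = 0.41434.
ρ = 5.07 × 0.41434 = 2.1007 kg/m³.

ρ ≈ 2.10 kg/m³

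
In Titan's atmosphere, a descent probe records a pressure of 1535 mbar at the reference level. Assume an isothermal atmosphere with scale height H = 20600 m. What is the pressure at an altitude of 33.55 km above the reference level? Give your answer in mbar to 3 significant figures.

P ≈ 301 mbar

Barometric formula: P = P₀ exp(−z/H).
z/H = 33550/20600 = 1.6286; exp(−1.6286) = 0.19620.
P = 1535 × 0.19620 = 301.17 mbar.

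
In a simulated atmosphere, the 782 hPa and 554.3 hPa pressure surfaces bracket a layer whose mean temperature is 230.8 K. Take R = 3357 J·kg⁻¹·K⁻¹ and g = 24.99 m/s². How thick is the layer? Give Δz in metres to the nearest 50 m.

Δz ≈ 10650 m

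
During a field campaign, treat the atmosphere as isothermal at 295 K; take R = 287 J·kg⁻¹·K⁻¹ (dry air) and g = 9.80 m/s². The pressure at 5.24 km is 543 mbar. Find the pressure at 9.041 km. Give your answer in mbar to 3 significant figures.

P ≈ 350 mbar

Scale height: H = RT/g = 287 × 295 / 9.80 = 8639.3 m.
Between two levels, P₂ = P₁ exp(−Δz/H) with Δz = z₂ − z₁.
Δz = 9041.0 − 5240.0 = 3801.0 m; Δz/H = 3801.0/8639.3 = 0.43997.
P₂ = 543 × exp(−0.43997) = 543 × 0.64406 = 349.72 mbar.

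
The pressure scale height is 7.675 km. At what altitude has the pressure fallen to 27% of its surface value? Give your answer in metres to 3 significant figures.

z ≈ 10000 m

Set P/P₀ = exp(−z/H) = 0.27, so z = −H ln(0.27).
−ln(0.27) = 1.3093; z = 7675.0 × 1.3093 = 10049 m.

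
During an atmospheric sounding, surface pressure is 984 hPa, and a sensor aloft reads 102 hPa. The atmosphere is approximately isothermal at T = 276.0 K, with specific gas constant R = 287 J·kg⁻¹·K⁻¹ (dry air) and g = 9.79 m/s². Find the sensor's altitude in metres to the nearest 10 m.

Scale height: H = RT/g = 287 × 276.0 / 9.79 = 8091.1 m.
Invert the barometric formula: z = H ln(P₀/P).
P₀/P = 984/102 = 9.6471; ln(9.6471) = 2.2667.
z = 8091.1 × 2.2667 = 18340 m.

z ≈ 18340 m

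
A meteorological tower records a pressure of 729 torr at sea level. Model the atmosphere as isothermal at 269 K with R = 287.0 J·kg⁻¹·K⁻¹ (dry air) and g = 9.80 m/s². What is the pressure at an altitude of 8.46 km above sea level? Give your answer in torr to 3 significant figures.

Scale height: H = RT/g = 287.0 × 269 / 9.80 = 7877.9 m.
Barometric formula: P = P₀ exp(−z/H).
z/H = 8460.0/7877.9 = 1.0739; exp(−1.0739) = 0.34167.
P = 729 × 0.34167 = 249.08 torr.

P ≈ 249 torr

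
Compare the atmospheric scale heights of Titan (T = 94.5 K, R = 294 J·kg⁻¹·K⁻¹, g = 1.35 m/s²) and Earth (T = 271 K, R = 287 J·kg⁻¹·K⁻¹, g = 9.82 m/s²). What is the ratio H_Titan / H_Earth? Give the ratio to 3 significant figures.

H_Titan/H_Earth ≈ 2.60

H = RT/g for each body.
H_Titan = 294 × 94.5 / 1.35 = 20580 m.
H_Earth = 287 × 271 / 9.82 = 7920.3 m.
H_Titan/H_Earth = 20580/7920.3 = 2.5984.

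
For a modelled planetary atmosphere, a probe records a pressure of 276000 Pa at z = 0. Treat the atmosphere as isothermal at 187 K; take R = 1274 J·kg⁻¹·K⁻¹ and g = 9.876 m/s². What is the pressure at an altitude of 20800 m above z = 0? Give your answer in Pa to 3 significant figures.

P ≈ 117000 Pa

Scale height: H = RT/g = 1274 × 187 / 9.876 = 24123 m.
Barometric formula: P = P₀ exp(−z/H).
z/H = 20800/24123 = 0.86225; exp(−0.86225) = 0.42221.
P = 276000 × 0.42221 = 116530 Pa.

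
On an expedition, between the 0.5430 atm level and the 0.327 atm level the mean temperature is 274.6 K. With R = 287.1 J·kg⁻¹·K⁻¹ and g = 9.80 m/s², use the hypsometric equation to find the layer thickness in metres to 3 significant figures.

Hypsometric equation: Δz = (R T̄/g) ln(P₁/P₂).
R T̄/g = 287.1 × 274.6 / 9.80 = 8044.7 m.
ln(0.5430/0.327) = ln(1.6606) = 0.50718.
Δz = 8044.7 × 0.50718 = 4080.1 m.

Δz ≈ 4080 m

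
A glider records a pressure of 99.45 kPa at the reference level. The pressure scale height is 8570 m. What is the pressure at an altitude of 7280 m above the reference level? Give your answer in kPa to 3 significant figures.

Barometric formula: P = P₀ exp(−z/H).
z/H = 7280.0/8570.0 = 0.84947; exp(−0.84947) = 0.42764.
P = 99.45 × 0.42764 = 42.529 kPa.

P ≈ 42.5 kPa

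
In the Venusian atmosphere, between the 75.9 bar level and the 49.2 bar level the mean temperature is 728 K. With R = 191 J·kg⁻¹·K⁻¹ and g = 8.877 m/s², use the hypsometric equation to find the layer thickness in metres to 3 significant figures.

Hypsometric equation: Δz = (R T̄/g) ln(P₁/P₂).
R T̄/g = 191 × 728 / 8.877 = 15664 m.
ln(75.9/49.2) = ln(1.5427) = 0.43353.
Δz = 15664 × 0.43353 = 6790.8 m.

Δz ≈ 6790 m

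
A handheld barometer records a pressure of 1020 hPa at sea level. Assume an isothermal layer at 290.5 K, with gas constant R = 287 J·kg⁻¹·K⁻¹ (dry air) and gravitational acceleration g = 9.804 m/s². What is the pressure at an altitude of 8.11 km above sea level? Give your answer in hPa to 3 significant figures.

P ≈ 393 hPa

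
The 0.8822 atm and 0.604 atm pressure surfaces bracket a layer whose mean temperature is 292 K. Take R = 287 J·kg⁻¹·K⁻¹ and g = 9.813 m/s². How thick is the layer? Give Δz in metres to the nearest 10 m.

Δz ≈ 3240 m

Hypsometric equation: Δz = (R T̄/g) ln(P₁/P₂).
R T̄/g = 287 × 292 / 9.813 = 8540.1 m.
ln(0.8822/0.604) = ln(1.4606) = 0.37885.
Δz = 8540.1 × 0.37885 = 3235.4 m.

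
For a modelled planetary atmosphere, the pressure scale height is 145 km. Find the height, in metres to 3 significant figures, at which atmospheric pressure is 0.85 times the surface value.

Set P/P₀ = exp(−z/H) = 0.85, so z = −H ln(0.85).
−ln(0.85) = 0.16252; z = 145000 × 0.16252 = 23565 m.

z ≈ 23600 m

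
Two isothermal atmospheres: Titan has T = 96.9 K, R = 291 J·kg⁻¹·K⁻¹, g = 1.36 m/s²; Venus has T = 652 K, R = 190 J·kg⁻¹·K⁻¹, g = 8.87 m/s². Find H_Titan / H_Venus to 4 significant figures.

H_Titan/H_Venus ≈ 1.485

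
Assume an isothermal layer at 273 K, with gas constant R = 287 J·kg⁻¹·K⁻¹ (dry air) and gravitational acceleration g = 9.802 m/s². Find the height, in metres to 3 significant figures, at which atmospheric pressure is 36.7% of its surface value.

z ≈ 8010 m

Scale height: H = RT/g = 287 × 273 / 9.802 = 7993.4 m.
Set P/P₀ = exp(−z/H) = 0.367, so z = −H ln(0.367).
−ln(0.367) = 1.0024; z = 7993.4 × 1.0024 = 8012.6 m.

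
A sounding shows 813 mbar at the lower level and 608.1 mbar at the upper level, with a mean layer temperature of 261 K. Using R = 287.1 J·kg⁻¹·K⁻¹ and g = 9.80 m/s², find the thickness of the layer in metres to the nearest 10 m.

Δz ≈ 2220 m

Hypsometric equation: Δz = (R T̄/g) ln(P₁/P₂).
R T̄/g = 287.1 × 261 / 9.80 = 7646.2 m.
ln(813/608.1) = ln(1.3370) = 0.29043.
Δz = 7646.2 × 0.29043 = 2220.7 m.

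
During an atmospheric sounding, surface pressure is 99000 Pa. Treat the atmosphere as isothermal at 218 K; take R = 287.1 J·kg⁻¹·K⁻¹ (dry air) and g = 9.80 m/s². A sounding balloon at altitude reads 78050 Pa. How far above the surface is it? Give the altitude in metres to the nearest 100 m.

Scale height: H = RT/g = 287.1 × 218 / 9.80 = 6386.5 m.
Invert the barometric formula: z = H ln(P₀/P).
P₀/P = 99000/78050 = 1.2684; ln(1.2684) = 0.23776.
z = 6386.5 × 0.23776 = 1518.5 m.

z ≈ 1500 m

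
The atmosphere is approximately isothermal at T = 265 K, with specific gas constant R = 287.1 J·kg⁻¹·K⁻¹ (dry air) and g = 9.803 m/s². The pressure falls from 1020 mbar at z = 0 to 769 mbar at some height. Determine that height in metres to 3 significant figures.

Scale height: H = RT/g = 287.1 × 265 / 9.803 = 7761.0 m.
Invert the barometric formula: z = H ln(P₀/P).
P₀/P = 1020/769 = 1.3264; ln(1.3264) = 0.28247.
z = 7761.0 × 0.28247 = 2192.2 m.

z ≈ 2190 m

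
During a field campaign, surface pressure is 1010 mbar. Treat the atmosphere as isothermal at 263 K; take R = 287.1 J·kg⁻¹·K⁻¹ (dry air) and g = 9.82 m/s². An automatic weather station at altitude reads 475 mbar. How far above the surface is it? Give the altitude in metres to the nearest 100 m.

Scale height: H = RT/g = 287.1 × 263 / 9.82 = 7689.1 m.
Invert the barometric formula: z = H ln(P₀/P).
P₀/P = 1010/475 = 2.1263; ln(2.1263) = 0.75438.
z = 7689.1 × 0.75438 = 5800.5 m.

z ≈ 5800 m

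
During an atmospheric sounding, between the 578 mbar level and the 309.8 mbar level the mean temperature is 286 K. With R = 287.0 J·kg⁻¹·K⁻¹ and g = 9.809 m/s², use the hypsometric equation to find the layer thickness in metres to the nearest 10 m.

Hypsometric equation: Δz = (R T̄/g) ln(P₁/P₂).
R T̄/g = 287.0 × 286 / 9.809 = 8368.0 m.
ln(578/309.8) = ln(1.8657) = 0.62364.
Δz = 8368.0 × 0.62364 = 5218.6 m.

Δz ≈ 5220 m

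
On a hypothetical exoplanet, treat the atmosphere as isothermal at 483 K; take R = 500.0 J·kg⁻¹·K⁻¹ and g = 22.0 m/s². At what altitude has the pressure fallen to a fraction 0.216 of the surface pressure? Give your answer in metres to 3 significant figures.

Scale height: H = RT/g = 500.0 × 483 / 22.0 = 10977 m.
Set P/P₀ = exp(−z/H) = 0.216, so z = −H ln(0.216).
−ln(0.216) = 1.5325; z = 10977 × 1.5325 = 16822 m.

z ≈ 16800 m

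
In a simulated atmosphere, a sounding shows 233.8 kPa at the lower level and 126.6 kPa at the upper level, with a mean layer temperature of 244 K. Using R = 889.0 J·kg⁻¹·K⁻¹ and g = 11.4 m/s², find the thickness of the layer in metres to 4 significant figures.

Δz ≈ 11670 m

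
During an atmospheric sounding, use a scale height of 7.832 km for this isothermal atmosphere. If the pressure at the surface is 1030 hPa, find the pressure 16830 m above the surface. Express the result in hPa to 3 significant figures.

Barometric formula: P = P₀ exp(−z/H).
z/H = 16830/7832.0 = 2.1489; exp(−2.1489) = 0.11661.
P = 1030 × 0.11661 = 120.11 hPa.

P ≈ 120 hPa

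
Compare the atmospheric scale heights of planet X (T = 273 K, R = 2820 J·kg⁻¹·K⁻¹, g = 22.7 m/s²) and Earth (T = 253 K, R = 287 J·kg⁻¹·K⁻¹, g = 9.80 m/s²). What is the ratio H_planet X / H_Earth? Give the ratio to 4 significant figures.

H = RT/g for each body.
H_planet X = 2820 × 273 / 22.7 = 33915 m.
H_Earth = 287 × 253 / 9.80 = 7409.3 m.
H_planet X/H_Earth = 33915/7409.3 = 4.5774.

H_planet X/H_Earth ≈ 4.577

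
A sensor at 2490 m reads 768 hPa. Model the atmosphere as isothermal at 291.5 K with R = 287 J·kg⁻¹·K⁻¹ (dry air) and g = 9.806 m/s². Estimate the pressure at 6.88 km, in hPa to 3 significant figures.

P ≈ 459 hPa

Scale height: H = RT/g = 287 × 291.5 / 9.806 = 8531.6 m.
Between two levels, P₂ = P₁ exp(−Δz/H) with Δz = z₂ − z₁.
Δz = 6880.0 − 2490.0 = 4390.0 m; Δz/H = 4390.0/8531.6 = 0.51456.
P₂ = 768 × exp(−0.51456) = 768 × 0.59776 = 459.08 hPa.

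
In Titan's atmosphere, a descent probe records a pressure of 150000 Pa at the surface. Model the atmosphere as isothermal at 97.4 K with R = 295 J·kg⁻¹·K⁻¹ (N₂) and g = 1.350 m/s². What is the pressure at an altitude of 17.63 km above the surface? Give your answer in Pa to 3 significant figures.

P ≈ 65500 Pa

Scale height: H = RT/g = 295 × 97.4 / 1.350 = 21284 m.
Barometric formula: P = P₀ exp(−z/H).
z/H = 17630/21284 = 0.82832; exp(−0.82832) = 0.43678.
P = 150000 × 0.43678 = 65517 Pa.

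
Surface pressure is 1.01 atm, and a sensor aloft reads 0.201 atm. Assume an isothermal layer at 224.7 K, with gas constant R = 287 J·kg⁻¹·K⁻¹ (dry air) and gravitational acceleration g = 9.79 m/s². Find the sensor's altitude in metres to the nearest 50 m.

z ≈ 10650 m

Scale height: H = RT/g = 287 × 224.7 / 9.79 = 6587.2 m.
Invert the barometric formula: z = H ln(P₀/P).
P₀/P = 1.01/0.201 = 5.0249; ln(5.0249) = 1.6144.
z = 6587.2 × 1.6144 = 10634 m.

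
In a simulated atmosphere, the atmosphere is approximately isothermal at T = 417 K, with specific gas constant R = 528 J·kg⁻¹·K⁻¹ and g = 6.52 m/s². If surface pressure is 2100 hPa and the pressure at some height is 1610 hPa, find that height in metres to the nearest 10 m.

Scale height: H = RT/g = 528 × 417 / 6.52 = 33769 m.
Invert the barometric formula: z = H ln(P₀/P).
P₀/P = 2100/1610 = 1.3043; ln(1.3043) = 0.26567.
z = 33769 × 0.26567 = 8971.4 m.

z ≈ 8970 m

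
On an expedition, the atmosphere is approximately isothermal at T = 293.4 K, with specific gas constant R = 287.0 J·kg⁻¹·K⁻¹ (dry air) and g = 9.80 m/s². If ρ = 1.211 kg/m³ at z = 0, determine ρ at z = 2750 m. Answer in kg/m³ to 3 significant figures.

Scale height: H = RT/g = 287.0 × 293.4 / 9.80 = 8592.4 m.
In an isothermal atmosphere, density decays like pressure: ρ = ρ₀ exp(−z/H).
z/H = 2750.0/8592.4 = 0.32005; exp(−0.32005) = 0.72611.
ρ = 1.211 × 0.72611 = 0.87932 kg/m³.

ρ ≈ 0.879 kg/m³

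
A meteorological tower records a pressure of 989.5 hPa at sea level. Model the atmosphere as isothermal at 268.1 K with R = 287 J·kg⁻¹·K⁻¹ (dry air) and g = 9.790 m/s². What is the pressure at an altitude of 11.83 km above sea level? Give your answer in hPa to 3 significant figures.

Scale height: H = RT/g = 287 × 268.1 / 9.790 = 7859.5 m.
Barometric formula: P = P₀ exp(−z/H).
z/H = 11830/7859.5 = 1.5052; exp(−1.5052) = 0.22197.
P = 989.5 × 0.22197 = 219.64 hPa.

P ≈ 220 hPa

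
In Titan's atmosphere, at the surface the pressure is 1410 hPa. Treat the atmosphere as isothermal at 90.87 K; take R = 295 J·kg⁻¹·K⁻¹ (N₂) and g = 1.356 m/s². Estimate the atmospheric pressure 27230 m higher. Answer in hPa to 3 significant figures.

Scale height: H = RT/g = 295 × 90.87 / 1.356 = 19769 m.
Barometric formula: P = P₀ exp(−z/H).
z/H = 27230/19769 = 1.3774; exp(−1.3774) = 0.25223.
P = 1410 × 0.25223 = 355.64 hPa.

P ≈ 356 hPa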